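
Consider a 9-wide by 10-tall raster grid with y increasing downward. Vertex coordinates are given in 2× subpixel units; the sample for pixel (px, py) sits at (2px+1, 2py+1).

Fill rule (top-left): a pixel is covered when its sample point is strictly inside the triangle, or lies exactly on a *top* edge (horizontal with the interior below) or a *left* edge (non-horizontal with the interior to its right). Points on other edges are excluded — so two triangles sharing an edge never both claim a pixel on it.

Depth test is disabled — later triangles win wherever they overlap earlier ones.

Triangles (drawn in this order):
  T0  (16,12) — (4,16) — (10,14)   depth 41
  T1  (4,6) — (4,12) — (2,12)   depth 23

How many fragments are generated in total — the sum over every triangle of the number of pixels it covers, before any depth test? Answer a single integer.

T0:
  degenerate (2·area = 0) — covers nothing
T1:
  2·area = 12
  edge (4, 6)→(4, 12): d=(0,6) right/bottom  bias=-1
  edge (4, 12)→(2, 12): d=(-2,0) right/bottom  bias=-1
  edge (2, 12)→(4, 6): d=(2,-6) top-left  bias=+0
    (2,1)@(5, 3): e=[-6,18,0] → ·  [on edge]
    (1,4)@(3, 9): e=[6,6,0] → █  [on edge]
    (2,4)@(5, 9): e=[-6,6,12] → ·
    (1,5)@(3, 11): e=[6,2,4] → █
    (2,5)@(5, 11): e=[-6,2,16] → ·
    (1,6)@(3, 13): e=[6,-2,8] → ·
    (0,7)@(1, 15): e=[18,-6,0] → ·  [on edge]
  covered (2 px):
    · · · · · · · · ·
    · · · · · · · · ·
    · · · · · · · · ·
    · · · · · · · · ·
    · █ · · · · · · ·
    · █ · · · · · · ·
    · · · · · · · · ·
    · · · · · · · · ·
    · · · · · · · · ·
    · · · · · · · · ·

Result: 2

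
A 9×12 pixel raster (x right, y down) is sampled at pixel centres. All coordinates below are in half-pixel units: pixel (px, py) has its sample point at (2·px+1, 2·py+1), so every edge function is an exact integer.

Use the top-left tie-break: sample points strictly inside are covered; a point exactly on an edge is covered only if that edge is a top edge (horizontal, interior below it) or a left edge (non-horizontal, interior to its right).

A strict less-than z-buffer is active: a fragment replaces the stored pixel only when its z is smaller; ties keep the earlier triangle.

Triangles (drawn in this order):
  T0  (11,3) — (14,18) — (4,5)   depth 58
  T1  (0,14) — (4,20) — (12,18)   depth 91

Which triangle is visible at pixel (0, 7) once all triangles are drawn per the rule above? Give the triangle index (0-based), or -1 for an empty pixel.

T0:
  2·area = 111
  edge (11, 3)→(14, 18): d=(3,15) right/bottom  bias=-1
  edge (14, 18)→(4, 5): d=(-10,-13) top-left  bias=+0
  edge (4, 5)→(11, 3): d=(7,-2) top-left  bias=+0
    (5,1)@(11, 3): e=[0,111,0] → .  [on edge]
    (2,2)@(5, 5): e=[96,13,2] → X
    (3,2)@(7, 5): e=[66,39,6] → X
    (4,2)@(9, 5): e=[36,65,10] → X
    (5,2)@(11, 5): e=[6,91,14] → X
    (6,2)@(13, 5): e=[-24,117,18] → .
    (2,3)@(5, 7): e=[102,-7,16] → .
    (3,3)@(7, 7): e=[72,19,20] → X
    (6,3)@(13, 7): e=[-18,97,32] → .
    (3,4)@(7, 9): e=[78,-1,34] → .
    (4,4)@(9, 9): e=[48,25,38] → X
    (6,4)@(13, 9): e=[-12,77,46] → .
    (6,6)@(13, 13): e=[0,37,74] → .  [on edge]
    (7,11)@(15, 23): e=[0,-37,148] → .  [on edge]
  covered (13 px):
    . . . . . . . . .
    . . . . . . . . .
    . . X X X X . . .
    . . . X X X . . .
    . . . . X X . . .
    . . . . X X . . .
    . . . . . X . . .
    . . . . . . X . .
    . . . . . . . . .
    . . . . . . . . .
    . . . . . . . . .
    . . . . . . . . .
T1:
  2·area = 56  (B↔C swapped to make it positive)
  edge (0, 14)→(12, 18): d=(12,4) right/bottom  bias=-1
  edge (12, 18)→(4, 20): d=(-8,2) right/bottom  bias=-1
  edge (4, 20)→(0, 14): d=(-4,-6) top-left  bias=+0
    (0,7)@(1, 15): e=[8,46,2] → X
    (1,7)@(3, 15): e=[0,42,14] → .  [on edge]
    (0,8)@(1, 17): e=[32,30,-6] → .
    (1,8)@(3, 17): e=[24,26,6] → X
    (2,8)@(5, 17): e=[16,22,18] → X
    (3,8)@(7, 17): e=[8,18,30] → X
    (4,8)@(9, 17): e=[0,14,42] → .  [on edge]
    (1,9)@(3, 19): e=[48,10,-2] → .
    (2,9)@(5, 19): e=[40,6,10] → X
    (4,9)@(9, 19): e=[24,-2,34] → .
    (7,9)@(15, 19): e=[0,-14,70] → .  [on edge]
    (2,10)@(5, 21): e=[64,-10,2] → .
  covered (6 px):
    . . . . . . . . .
    . . . . . . . . .
    . . . . . . . . .
    . . . . . . . . .
    . . . . . . . . .
    . . . . . . . . .
    . . . . . . . . .
    X . . . . . . . .
    . X X X . . . . .
    . . X X . . . . .
    . . . . . . . . .
    . . . . . . . . .

Z-buffer (winner per pixel, '.' = empty):
  . . . . . . . . .
  . . . . . . . . .
  . . 0 0 0 0 . . .
  . . . 0 0 0 . . .
  . . . . 0 0 . . .
  . . . . 0 0 . . .
  . . . . . 0 . . .
  1 . . . . . 0 . .
  . 1 1 1 . . . . .
  . . 1 1 . . . . .
  . . . . . . . . .
  . . . . . . . . .

Result: 1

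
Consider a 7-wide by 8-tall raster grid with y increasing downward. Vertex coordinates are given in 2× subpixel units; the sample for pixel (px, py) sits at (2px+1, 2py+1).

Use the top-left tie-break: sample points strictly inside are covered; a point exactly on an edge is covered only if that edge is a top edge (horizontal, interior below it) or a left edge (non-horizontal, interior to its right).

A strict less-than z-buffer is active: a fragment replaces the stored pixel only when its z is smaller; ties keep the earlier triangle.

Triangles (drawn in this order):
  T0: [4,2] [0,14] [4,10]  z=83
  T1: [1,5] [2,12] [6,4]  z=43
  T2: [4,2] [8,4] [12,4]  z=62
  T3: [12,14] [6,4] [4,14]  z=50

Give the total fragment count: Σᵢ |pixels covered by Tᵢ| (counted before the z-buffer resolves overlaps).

T0:
  2·area = 32  (B↔C swapped to make it positive)
  edge (4, 2)→(4, 10): d=(0,8) right/bottom  bias=-1
  edge (4, 10)→(0, 14): d=(-4,4) right/bottom  bias=-1
  edge (0, 14)→(4, 2): d=(4,-12) top-left  bias=+0
    (6,0)@(13, 1): e=[-72,0,104] → ·  [on edge]
    (5,1)@(11, 3): e=[-56,0,88] → ·  [on edge]
    (1,2)@(3, 5): e=[8,24,0] → █  [on edge]
    (2,2)@(5, 5): e=[-8,16,24] → ·
    (4,2)@(9, 5): e=[-40,0,72] → ·  [on edge]
    (1,3)@(3, 7): e=[8,16,8] → █
    (2,3)@(5, 7): e=[-8,8,32] → ·
    (3,3)@(7, 7): e=[-24,0,56] → ·  [on edge]
    (1,4)@(3, 9): e=[8,8,16] → █
    (2,4)@(5, 9): e=[-8,0,40] → ·  [on edge]
    (0,5)@(1, 11): e=[24,8,0] → █  [on edge]
    (1,5)@(3, 11): e=[8,0,24] → ·  [on edge]
    (0,6)@(1, 13): e=[24,0,8] → ·  [on edge]
  covered (4 px):
    · · · · · · ·
    · · · · · · ·
    · █ · · · · ·
    · █ · · · · ·
    · █ · · · · ·
    █ · · · · · ·
    · · · · · · ·
    · · · · · · ·
T1:
  2·area = 36  (B↔C swapped to make it positive)
  edge (1, 5)→(6, 4): d=(5,-1) top-left  bias=+0
  edge (6, 4)→(2, 12): d=(-4,8) right/bottom  bias=-1
  edge (2, 12)→(1, 5): d=(-1,-7) top-left  bias=+0
    (5,1)@(11, 3): e=[0,-36,72] → ·  [on edge]
    (0,2)@(1, 5): e=[0,36,0] → █  [on edge]
    (1,2)@(3, 5): e=[2,20,14] → █
    (2,2)@(5, 5): e=[4,4,28] → █
    (3,2)@(7, 5): e=[6,-12,42] → ·
    (0,3)@(1, 7): e=[10,28,-2] → ·
    (1,3)@(3, 7): e=[12,12,12] → █
    (2,3)@(5, 7): e=[14,-4,26] → ·
    (1,4)@(3, 9): e=[22,4,10] → █
    (2,4)@(5, 9): e=[24,-12,24] → ·
    (1,5)@(3, 11): e=[32,-4,8] → ·
  covered (5 px):
    · · · · · · ·
    · · · · · · ·
    █ █ █ · · · ·
    · █ · · · · ·
    · █ · · · · ·
    · · · · · · ·
    · · · · · · ·
    · · · · · · ·
T2:
  2·area = 8  (B↔C swapped to make it positive)
  edge (4, 2)→(12, 4): d=(8,2) right/bottom  bias=-1
  edge (12, 4)→(8, 4): d=(-4,0) right/bottom  bias=-1
  edge (8, 4)→(4, 2): d=(-4,-2) top-left  bias=+0
    (3,1)@(7, 3): e=[2,4,2] → █
    (4,1)@(9, 3): e=[-2,4,6] → ·
    (3,2)@(7, 5): e=[18,-4,-6] → ·
  covered (1 px):
    · · · · · · ·
    · · · █ · · ·
    · · · · · · ·
    · · · · · · ·
    · · · · · · ·
    · · · · · · ·
    · · · · · · ·
    · · · · · · ·
T3:
  2·area = 80  (B↔C swapped to make it positive)
  edge (12, 14)→(4, 14): d=(-8,0) right/bottom  bias=-1
  edge (4, 14)→(6, 4): d=(2,-10) top-left  bias=+0
  edge (6, 4)→(12, 14): d=(6,10) right/bottom  bias=-1
    (3,3)@(7, 7): e=[56,16,8] → █
    (4,3)@(9, 7): e=[56,36,-12] → ·
    (2,4)@(5, 9): e=[40,0,40] → █  [on edge]
    (4,4)@(9, 9): e=[40,40,0] → ·  [on edge]
    (2,5)@(5, 11): e=[24,4,52] → █
    (4,5)@(9, 11): e=[24,44,12] → █
    (5,5)@(11, 11): e=[24,64,-8] → ·
    (2,6)@(5, 13): e=[8,8,64] → █
    (5,6)@(11, 13): e=[8,68,4] → █
    (6,6)@(13, 13): e=[8,88,-16] → ·
    (2,7)@(5, 15): e=[-8,12,76] → ·
    (3,7)@(7, 15): e=[-8,32,56] → ·
  covered (10 px):
    · · · · · · ·
    · · · · · · ·
    · · · · · · ·
    · · · █ · · ·
    · · █ █ · · ·
    · · █ █ █ · ·
    · · █ █ █ █ ·
    · · · · · · ·

Answer: 20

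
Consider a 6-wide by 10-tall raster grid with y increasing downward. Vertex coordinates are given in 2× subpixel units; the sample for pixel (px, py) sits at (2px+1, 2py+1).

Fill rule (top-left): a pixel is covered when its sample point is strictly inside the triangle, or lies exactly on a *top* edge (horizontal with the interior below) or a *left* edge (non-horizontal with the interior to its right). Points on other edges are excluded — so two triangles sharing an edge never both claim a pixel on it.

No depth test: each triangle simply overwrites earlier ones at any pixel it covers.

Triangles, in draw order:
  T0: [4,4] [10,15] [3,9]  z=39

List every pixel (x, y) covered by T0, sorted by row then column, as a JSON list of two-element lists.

T0:
  2·area = 41
  edge (4, 4)→(10, 15): d=(6,11) right/bottom  bias=-1
  edge (10, 15)→(3, 9): d=(-7,-6) top-left  bias=+0
  edge (3, 9)→(4, 4): d=(1,-5) top-left  bias=+0
    (2,3)@(5, 7): e=[7,26,8] → #
    (3,3)@(7, 7): e=[-15,38,18] → ·
    (1,4)@(3, 9): e=[41,0,0] → #  [on edge]
    (3,4)@(7, 9): e=[-3,24,20] → ·
    (1,5)@(3, 11): e=[53,-14,2] → ·
    (2,5)@(5, 11): e=[31,-2,12] → ·
    (3,5)@(7, 11): e=[9,10,22] → #
    (4,5)@(9, 11): e=[-13,22,32] → ·
    (3,6)@(7, 13): e=[21,-4,24] → ·
    (0,9)@(1, 19): e=[123,-82,0] → ·  [on edge]
  covered (4 px):
    · · · · · ·
    · · · · · ·
    · · · · · ·
    · · # · · ·
    · # # · · ·
    · · · # · ·
    · · · · · ·
    · · · · · ·
    · · · · · ·
    · · · · · ·

Answer: [[2,3],[1,4],[2,4],[3,5]]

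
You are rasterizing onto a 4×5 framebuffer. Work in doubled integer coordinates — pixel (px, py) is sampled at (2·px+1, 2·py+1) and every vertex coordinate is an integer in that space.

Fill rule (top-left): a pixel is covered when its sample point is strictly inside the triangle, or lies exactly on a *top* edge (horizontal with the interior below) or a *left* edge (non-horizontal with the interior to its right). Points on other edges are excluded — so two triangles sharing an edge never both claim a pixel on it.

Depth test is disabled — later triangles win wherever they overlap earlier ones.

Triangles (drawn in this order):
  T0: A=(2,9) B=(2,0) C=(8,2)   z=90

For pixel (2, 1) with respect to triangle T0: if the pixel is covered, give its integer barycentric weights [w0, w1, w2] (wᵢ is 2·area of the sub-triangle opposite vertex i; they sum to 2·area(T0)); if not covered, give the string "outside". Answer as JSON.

T0:
  2·area = 54
  edge (2, 9)→(2, 0): d=(0,-9) top-left  bias=+0
  edge (2, 0)→(8, 2): d=(6,2) right/bottom  bias=-1
  edge (8, 2)→(2, 9): d=(-6,7) right/bottom  bias=-1
    (1,0)@(3, 1): e=[9,4,41] → █
    (2,0)@(5, 1): e=[27,0,27] → ·  [on edge]
    (1,1)@(3, 3): e=[9,16,29] → █
    (2,1)@(5, 3): e=[27,12,15] → █
    (3,1)@(7, 3): e=[45,8,1] → █
    (1,2)@(3, 5): e=[9,28,17] → █
    (3,2)@(7, 5): e=[45,20,-11] → ·
    (1,3)@(3, 7): e=[9,40,5] → █
    (2,3)@(5, 7): e=[27,36,-9] → ·
    (1,4)@(3, 9): e=[9,52,-7] → ·
  covered (7 px):
    · █ · ·
    · █ █ █
    · █ █ ·
    · █ · ·
    · · · ·

Final: [12,15,27]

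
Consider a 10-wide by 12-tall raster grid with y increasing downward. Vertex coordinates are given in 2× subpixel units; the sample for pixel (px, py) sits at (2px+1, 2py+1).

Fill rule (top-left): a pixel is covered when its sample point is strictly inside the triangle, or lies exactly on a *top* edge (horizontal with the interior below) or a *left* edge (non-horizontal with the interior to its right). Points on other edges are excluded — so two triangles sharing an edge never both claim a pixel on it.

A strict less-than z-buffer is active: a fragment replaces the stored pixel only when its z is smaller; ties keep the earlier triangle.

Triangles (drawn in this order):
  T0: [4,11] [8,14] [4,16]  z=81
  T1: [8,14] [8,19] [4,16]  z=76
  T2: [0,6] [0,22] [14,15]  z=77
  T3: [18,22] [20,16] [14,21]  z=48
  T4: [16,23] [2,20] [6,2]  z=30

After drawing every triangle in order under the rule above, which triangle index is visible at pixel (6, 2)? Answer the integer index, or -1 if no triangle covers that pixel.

T0:
  2·area = 20
  edge (4, 11)→(8, 14): d=(4,3) right/bottom  bias=-1
  edge (8, 14)→(4, 16): d=(-4,2) right/bottom  bias=-1
  edge (4, 16)→(4, 11): d=(0,-5) top-left  bias=+0
    (2,6)@(5, 13): e=[5,10,5] → █
    (3,6)@(7, 13): e=[-1,6,15] → ·
    (2,7)@(5, 15): e=[13,2,5] → █
    (3,7)@(7, 15): e=[7,-2,15] → ·
    (2,8)@(5, 17): e=[21,-6,5] → ·
  covered (2 px):
    · · · · · · · · · ·
    · · · · · · · · · ·
    · · · · · · · · · ·
    · · · · · · · · · ·
    · · · · · · · · · ·
    · · · · · · · · · ·
    · · █ · · · · · · ·
    · · █ · · · · · · ·
    · · · · · · · · · ·
    · · · · · · · · · ·
    · · · · · · · · · ·
    · · · · · · · · · ·
T1:
  2·area = 20
  edge (8, 14)→(8, 19): d=(0,5) right/bottom  bias=-1
  edge (8, 19)→(4, 16): d=(-4,-3) top-left  bias=+0
  edge (4, 16)→(8, 14): d=(4,-2) top-left  bias=+0
    (3,7)@(7, 15): e=[5,13,2] → █
    (4,7)@(9, 15): e=[-5,19,6] → ·
    (3,8)@(7, 17): e=[5,5,10] → █
    (4,8)@(9, 17): e=[-5,11,14] → ·
    (3,9)@(7, 19): e=[5,-3,18] → ·
  covered (2 px):
    · · · · · · · · · ·
    · · · · · · · · · ·
    · · · · · · · · · ·
    · · · · · · · · · ·
    · · · · · · · · · ·
    · · · · · · · · · ·
    · · · · · · · · · ·
    · · · █ · · · · · ·
    · · · █ · · · · · ·
    · · · · · · · · · ·
    · · · · · · · · · ·
    · · · · · · · · · ·
T2:
  2·area = 224  (B↔C swapped to make it positive)
  edge (0, 6)→(14, 15): d=(14,9) right/bottom  bias=-1
  edge (14, 15)→(0, 22): d=(-14,7) right/bottom  bias=-1
  edge (0, 22)→(0, 6): d=(0,-16) top-left  bias=+0
    (0,3)@(1, 7): e=[5,203,16] → █
    (1,3)@(3, 7): e=[-13,189,48] → ·
    (0,4)@(1, 9): e=[33,175,16] → █
    (1,4)@(3, 9): e=[15,161,48] → █
    (2,4)@(5, 9): e=[-3,147,80] → ·
    (0,5)@(1, 11): e=[61,147,16] → █
    (2,5)@(5, 11): e=[25,119,80] → █
    (3,5)@(7, 11): e=[7,105,112] → █
    (4,5)@(9, 11): e=[-11,91,144] → ·
    (0,6)@(1, 13): e=[89,119,16] → █
    (4,6)@(9, 13): e=[17,63,144] → █
    (5,6)@(11, 13): e=[-1,49,176] → ·
  covered (28 px):
    · · · · · · · · · ·
    · · · · · · · · · ·
    · · · · · · · · · ·
    █ · · · · · · · · ·
    █ █ · · · · · · · ·
    █ █ █ █ · · · · · ·
    █ █ █ █ █ · · · · ·
    █ █ █ █ █ █ █ · · ·
    █ █ █ █ █ · · · · ·
    █ █ █ · · · · · · ·
    █ · · · · · · · · ·
    · · · · · · · · · ·
T3:
  2·area = 26  (B↔C swapped to make it positive)
  edge (18, 22)→(14, 21): d=(-4,-1) top-left  bias=+0
  edge (14, 21)→(20, 16): d=(6,-5) top-left  bias=+0
  edge (20, 16)→(18, 22): d=(-2,6) right/bottom  bias=-1
    (9,8)@(19, 17): e=[21,1,4] → █
    (8,9)@(17, 19): e=[11,3,12] → █
    (9,9)@(19, 19): e=[13,13,0] → ·  [on edge]
    (7,10)@(15, 21): e=[1,5,20] → █
    (9,10)@(19, 21): e=[5,25,-4] → ·
    (7,11)@(15, 23): e=[-7,17,16] → ·
    (8,11)@(17, 23): e=[-5,27,4] → ·
  covered (4 px):
    · · · · · · · · · ·
    · · · · · · · · · ·
    · · · · · · · · · ·
    · · · · · · · · · ·
    · · · · · · · · · ·
    · · · · · · · · · ·
    · · · · · · · · · ·
    · · · · · · · · · ·
    · · · · · · · · · █
    · · · · · · · · █ ·
    · · · · · · · █ █ ·
    · · · · · · · · · ·
T4:
  2·area = 264
  edge (16, 23)→(2, 20): d=(-14,-3) top-left  bias=+0
  edge (2, 20)→(6, 2): d=(4,-18) top-left  bias=+0
  edge (6, 2)→(16, 23): d=(10,21) right/bottom  bias=-1
    (3,2)@(7, 5): e=[225,30,9] → █
    (4,2)@(9, 5): e=[231,66,-33] → ·
    (2,3)@(5, 7): e=[191,2,71] → █
    (4,3)@(9, 7): e=[203,74,-13] → ·
    (2,4)@(5, 9): e=[163,10,91] → █
    (4,4)@(9, 9): e=[175,82,7] → █
    (5,4)@(11, 9): e=[181,118,-35] → ·
    (2,5)@(5, 11): e=[135,18,111] → █
    (5,5)@(11, 11): e=[153,126,-15] → ·
    (2,6)@(5, 13): e=[107,26,131] → █
    (5,6)@(11, 13): e=[125,134,5] → █
    (6,6)@(13, 13): e=[131,170,-37] → ·
  covered (34 px):
    · · · · · · · · · ·
    · · · · · · · · · ·
    · · · █ · · · · · ·
    · · █ █ · · · · · ·
    · · █ █ █ · · · · ·
    · · █ █ █ · · · · ·
    · · █ █ █ █ · · · ·
    · · █ █ █ █ · · · ·
    · █ █ █ █ █ █ · · ·
    · █ █ █ █ █ █ · · ·
    · · · █ █ █ █ █ · ·
    · · · · · · · · · ·

Z-buffer (winner per pixel, '.' = empty):
  . . . . . . . . . .
  . . . . . . . . . .
  . . . 4 . . . . . .
  2 . 4 4 . . . . . .
  2 2 4 4 4 . . . . .
  2 2 4 4 4 . . . . .
  2 2 4 4 4 4 . . . .
  2 2 4 4 4 4 2 . . .
  2 4 4 4 4 4 4 . . 3
  2 4 4 4 4 4 4 . 3 .
  2 . . 4 4 4 4 4 3 .
  . . . . . . . . . .

Final: -1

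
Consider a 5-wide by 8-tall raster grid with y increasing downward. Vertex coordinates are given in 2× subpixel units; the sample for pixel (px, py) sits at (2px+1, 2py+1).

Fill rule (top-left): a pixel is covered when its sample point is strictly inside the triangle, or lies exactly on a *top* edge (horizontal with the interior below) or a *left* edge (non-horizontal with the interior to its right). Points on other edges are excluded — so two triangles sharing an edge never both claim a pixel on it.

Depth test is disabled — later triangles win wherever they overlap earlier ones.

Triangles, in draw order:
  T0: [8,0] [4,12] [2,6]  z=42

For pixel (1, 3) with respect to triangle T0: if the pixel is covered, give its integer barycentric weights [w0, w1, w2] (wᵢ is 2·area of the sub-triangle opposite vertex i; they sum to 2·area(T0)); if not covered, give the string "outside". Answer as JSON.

T0:
  2·area = 48
  edge (8, 0)→(4, 12): d=(-4,12) right/bottom  bias=-1
  edge (4, 12)→(2, 6): d=(-2,-6) top-left  bias=+0
  edge (2, 6)→(8, 0): d=(6,-6) top-left  bias=+0
    (3,0)@(7, 1): e=[8,40,0] → X  [on edge]
    (4,0)@(9, 1): e=[-16,52,12] → .
    (0,1)@(1, 3): e=[72,0,-24] → .  [on edge]
    (2,1)@(5, 3): e=[24,24,0] → X  [on edge]
    (3,1)@(7, 3): e=[0,36,12] → .  [on edge]
    (1,2)@(3, 5): e=[40,8,0] → X  [on edge]
    (3,2)@(7, 5): e=[-8,32,24] → .
    (0,3)@(1, 7): e=[56,-8,0] → .  [on edge]
    (1,3)@(3, 7): e=[32,4,12] → X
    (3,3)@(7, 7): e=[-16,28,36] → .
    (1,4)@(3, 9): e=[24,0,24] → X  [on edge]
    (2,4)@(5, 9): e=[0,12,36] → .  [on edge]
    (1,7)@(3, 15): e=[0,-12,60] → .  [on edge]
    (2,7)@(5, 15): e=[-24,0,72] → .  [on edge]
  covered (7 px):
    . . . X .
    . . X . .
    . X X . .
    . X X . .
    . X . . .
    . . . . .
    . . . . .
    . . . . .

Result: [4,12,32]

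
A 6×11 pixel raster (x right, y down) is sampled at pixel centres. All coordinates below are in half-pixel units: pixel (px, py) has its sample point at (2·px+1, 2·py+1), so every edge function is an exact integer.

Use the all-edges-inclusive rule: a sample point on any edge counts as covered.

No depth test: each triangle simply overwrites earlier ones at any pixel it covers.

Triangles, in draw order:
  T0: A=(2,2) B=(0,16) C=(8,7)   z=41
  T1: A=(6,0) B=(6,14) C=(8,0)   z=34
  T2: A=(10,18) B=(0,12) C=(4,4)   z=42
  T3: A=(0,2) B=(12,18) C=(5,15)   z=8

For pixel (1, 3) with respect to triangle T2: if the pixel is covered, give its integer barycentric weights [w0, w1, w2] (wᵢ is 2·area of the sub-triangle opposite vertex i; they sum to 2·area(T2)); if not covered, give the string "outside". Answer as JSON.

T0:
  2·area = 94  (B↔C swapped to make it positive)
  edge (2, 2)→(8, 7): d=(6,5) inclusive
  edge (8, 7)→(0, 16): d=(-8,9) inclusive
  edge (0, 16)→(2, 2): d=(2,-14) inclusive
    (1,1)@(3, 3): e=[1,77,16] → #
    (2,1)@(5, 3): e=[-9,59,44] → ·
    (1,2)@(3, 5): e=[13,61,20] → #
    (2,2)@(5, 5): e=[3,43,48] → #
    (3,2)@(7, 5): e=[-7,25,76] → ·
    (1,3)@(3, 7): e=[25,45,24] → #
    (3,3)@(7, 7): e=[5,9,80] → #
    (4,3)@(9, 7): e=[-5,-9,108] → ·
    (0,4)@(1, 9): e=[47,47,0] → #  [on edge]
    (3,4)@(7, 9): e=[17,-7,84] → ·
    (0,5)@(1, 11): e=[59,31,4] → #
    (2,5)@(5, 11): e=[39,-5,60] → ·
  covered (12 px):
    · · · · · ·
    · # · · · ·
    · # # · · ·
    · # # # · ·
    # # # · · ·
    # # · · · ·
    # · · · · ·
    · · · · · ·
    · · · · · ·
    · · · · · ·
    · · · · · ·
T1:
  2·area = 28  (B↔C swapped to make it positive)
  edge (6, 0)→(8, 0): d=(2,0) inclusive
  edge (8, 0)→(6, 14): d=(-2,14) inclusive
  edge (6, 14)→(6, 0): d=(0,-14) inclusive
    (3,0)@(7, 1): e=[2,12,14] → #
    (4,0)@(9, 1): e=[2,-16,42] → ·
    (3,1)@(7, 3): e=[6,8,14] → #
    (4,1)@(9, 3): e=[6,-20,42] → ·
    (3,2)@(7, 5): e=[10,4,14] → #
    (4,2)@(9, 5): e=[10,-24,42] → ·
    (3,3)@(7, 7): e=[14,0,14] → #  [on edge]
    (4,3)@(9, 7): e=[14,-28,42] → ·
    (3,4)@(7, 9): e=[18,-4,14] → ·
    (2,10)@(5, 21): e=[42,0,-14] → ·  [on edge]
  covered (4 px):
    · · · # · ·
    · · · # · ·
    · · · # · ·
    · · · # · ·
    · · · · · ·
    · · · · · ·
    · · · · · ·
    · · · · · ·
    · · · · · ·
    · · · · · ·
    · · · · · ·
T2:
  2·area = 104
  edge (10, 18)→(0, 12): d=(-10,-6) inclusive
  edge (0, 12)→(4, 4): d=(4,-8) inclusive
  edge (4, 4)→(10, 18): d=(6,14) inclusive
    (1,3)@(3, 7): e=[68,4,32] → #
    (2,3)@(5, 7): e=[80,20,4] → #
    (3,3)@(7, 7): e=[92,36,-24] → ·
    (1,4)@(3, 9): e=[48,12,44] → #
    (3,4)@(7, 9): e=[72,44,-12] → ·
    (0,5)@(1, 11): e=[16,4,84] → #
    (3,5)@(7, 11): e=[52,52,0] → #  [on edge]
    (4,5)@(9, 11): e=[64,68,-28] → ·
    (0,6)@(1, 13): e=[-4,12,96] → ·
    (1,6)@(3, 13): e=[8,28,68] → #
    (4,6)@(9, 13): e=[44,76,-16] → ·
    (1,7)@(3, 15): e=[-12,36,80] → ·
    (2,7)@(5, 15): e=[0,52,52] → #  [on edge]
  covered (14 px):
    · · · · · ·
    · · · · · ·
    · · · · · ·
    · # # · · ·
    · # # · · ·
    # # # # · ·
    · # # # · ·
    · · # # · ·
    · · · · # ·
    · · · · · ·
    · · · · · ·
T3:
  2·area = 76
  edge (0, 2)→(12, 18): d=(12,16) inclusive
  edge (12, 18)→(5, 15): d=(-7,-3) inclusive
  edge (5, 15)→(0, 2): d=(-5,-13) inclusive
    (1,3)@(3, 7): e=[12,50,14] → #
    (2,3)@(5, 7): e=[-20,56,40] → ·
    (1,4)@(3, 9): e=[36,36,4] → #
    (2,4)@(5, 9): e=[4,42,30] → #
    (3,4)@(7, 9): e=[-28,48,56] → ·
    (1,5)@(3, 11): e=[60,22,-6] → ·
    (2,5)@(5, 11): e=[28,28,20] → #
    (3,5)@(7, 11): e=[-4,34,46] → ·
    (2,6)@(5, 13): e=[52,14,10] → #
    (3,6)@(7, 13): e=[20,20,36] → #
    (4,6)@(9, 13): e=[-12,26,62] → ·
    (2,7)@(5, 15): e=[76,0,0] → #  [on edge]
  covered (10 px):
    · · · · · ·
    · · · · · ·
    · · · · · ·
    · # · · · ·
    · # # · · ·
    · · # · · ·
    · · # # · ·
    · · # # # ·
    · · · · · #
    · · · · · ·
    · · · · · ·

Result: [4,32,68]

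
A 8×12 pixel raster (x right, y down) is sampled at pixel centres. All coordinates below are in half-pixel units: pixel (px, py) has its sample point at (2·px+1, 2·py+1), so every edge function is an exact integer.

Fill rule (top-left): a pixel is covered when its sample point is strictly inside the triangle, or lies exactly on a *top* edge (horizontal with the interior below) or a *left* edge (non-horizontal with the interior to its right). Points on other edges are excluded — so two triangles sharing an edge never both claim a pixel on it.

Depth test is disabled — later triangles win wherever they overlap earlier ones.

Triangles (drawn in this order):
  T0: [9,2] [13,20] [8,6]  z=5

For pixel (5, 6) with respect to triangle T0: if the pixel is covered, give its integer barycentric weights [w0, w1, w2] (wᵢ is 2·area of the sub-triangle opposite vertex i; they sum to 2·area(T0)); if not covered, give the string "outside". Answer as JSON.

T0:
  2·area = 34
  edge (9, 2)→(13, 20): d=(4,18) right/bottom  bias=-1
  edge (13, 20)→(8, 6): d=(-5,-14) top-left  bias=+0
  edge (8, 6)→(9, 2): d=(1,-4) top-left  bias=+0
    (4,1)@(9, 3): e=[4,29,1] → #
    (5,1)@(11, 3): e=[-32,57,9] → ·
    (4,2)@(9, 5): e=[12,19,3] → #
    (5,2)@(11, 5): e=[-24,47,11] → ·
    (4,3)@(9, 7): e=[20,9,5] → #
    (5,3)@(11, 7): e=[-16,37,13] → ·
    (4,4)@(9, 9): e=[28,-1,7] → ·
    (5,5)@(11, 11): e=[0,17,17] → ·  [on edge]
    (5,6)@(11, 13): e=[8,7,19] → #
    (6,6)@(13, 13): e=[-28,35,27] → ·
    (5,7)@(11, 15): e=[16,-3,21] → ·
  covered (4 px):
    · · · · · · · ·
    · · · · # · · ·
    · · · · # · · ·
    · · · · # · · ·
    · · · · · · · ·
    · · · · · · · ·
    · · · · · # · ·
    · · · · · · · ·
    · · · · · · · ·
    · · · · · · · ·
    · · · · · · · ·
    · · · · · · · ·

Result: [7,19,8]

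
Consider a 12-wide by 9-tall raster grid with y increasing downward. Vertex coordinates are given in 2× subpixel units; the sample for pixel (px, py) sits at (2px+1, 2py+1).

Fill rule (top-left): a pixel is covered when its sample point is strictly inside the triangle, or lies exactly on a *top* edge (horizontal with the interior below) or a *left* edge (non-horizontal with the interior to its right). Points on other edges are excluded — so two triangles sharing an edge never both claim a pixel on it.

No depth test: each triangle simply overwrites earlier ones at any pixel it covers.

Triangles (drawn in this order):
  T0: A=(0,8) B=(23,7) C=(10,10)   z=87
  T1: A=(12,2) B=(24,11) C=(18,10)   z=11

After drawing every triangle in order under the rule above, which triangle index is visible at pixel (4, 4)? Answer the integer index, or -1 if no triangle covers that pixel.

T0:
  2·area = 56
  edge (0, 8)→(23, 7): d=(23,-1) top-left  bias=+0
  edge (23, 7)→(10, 10): d=(-13,3) right/bottom  bias=-1
  edge (10, 10)→(0, 8): d=(-10,-2) top-left  bias=+0
    (11,3)@(23, 7): e=[0,0,56] → .  [on edge]
    (2,4)@(5, 9): e=[28,28,0] → X  [on edge]
    (3,4)@(7, 9): e=[30,22,4] → X
    (4,4)@(9, 9): e=[32,16,8] → X
    (5,4)@(11, 9): e=[34,10,12] → X
    (6,4)@(13, 9): e=[36,4,16] → X
    (7,4)@(15, 9): e=[38,-2,20] → .
    (2,5)@(5, 11): e=[74,2,-20] → .
    (3,5)@(7, 11): e=[76,-4,-16] → .
    (4,5)@(9, 11): e=[78,-10,-12] → .
    (5,5)@(11, 11): e=[80,-16,-8] → .
    (6,5)@(13, 11): e=[82,-22,-4] → .
    (7,5)@(15, 11): e=[84,-28,0] → .  [on edge]
  covered (5 px):
    . . . . . . . . . . . .
    . . . . . . . . . . . .
    . . . . . . . . . . . .
    . . . . . . . . . . . .
    . . X X X X X . . . . .
    . . . . . . . . . . . .
    . . . . . . . . . . . .
    . . . . . . . . . . . .
    . . . . . . . . . . . .
T1:
  2·area = 42
  edge (12, 2)→(24, 11): d=(12,9) right/bottom  bias=-1
  edge (24, 11)→(18, 10): d=(-6,-1) top-left  bias=+0
  edge (18, 10)→(12, 2): d=(-6,-8) top-left  bias=+0
    (6,1)@(13, 3): e=[3,37,2] → X
    (7,1)@(15, 3): e=[-15,39,18] → .
    (6,2)@(13, 5): e=[27,25,-10] → .
    (7,2)@(15, 5): e=[9,27,6] → X
    (8,2)@(17, 5): e=[-9,29,22] → .
    (7,3)@(15, 7): e=[33,15,-6] → .
    (8,3)@(17, 7): e=[15,17,10] → X
    (9,3)@(19, 7): e=[-3,19,26] → .
    (8,4)@(17, 9): e=[39,5,-2] → .
    (9,4)@(19, 9): e=[21,7,14] → X
    (10,4)@(21, 9): e=[3,9,30] → X
    (11,4)@(23, 9): e=[-15,11,46] → .
  covered (5 px):
    . . . . . . . . . . . .
    . . . . . . X . . . . .
    . . . . . . . X . . . .
    . . . . . . . . X . . .
    . . . . . . . . . X X .
    . . . . . . . . . . . .
    . . . . . . . . . . . .
    . . . . . . . . . . . .
    . . . . . . . . . . . .

Z-buffer (winner per pixel, '.' = empty):
  . . . . . . . . . . . .
  . . . . . . 1 . . . . .
  . . . . . . . 1 . . . .
  . . . . . . . . 1 . . .
  . . 0 0 0 0 0 . . 1 1 .
  . . . . . . . . . . . .
  . . . . . . . . . . . .
  . . . . . . . . . . . .
  . . . . . . . . . . . .

Answer: 0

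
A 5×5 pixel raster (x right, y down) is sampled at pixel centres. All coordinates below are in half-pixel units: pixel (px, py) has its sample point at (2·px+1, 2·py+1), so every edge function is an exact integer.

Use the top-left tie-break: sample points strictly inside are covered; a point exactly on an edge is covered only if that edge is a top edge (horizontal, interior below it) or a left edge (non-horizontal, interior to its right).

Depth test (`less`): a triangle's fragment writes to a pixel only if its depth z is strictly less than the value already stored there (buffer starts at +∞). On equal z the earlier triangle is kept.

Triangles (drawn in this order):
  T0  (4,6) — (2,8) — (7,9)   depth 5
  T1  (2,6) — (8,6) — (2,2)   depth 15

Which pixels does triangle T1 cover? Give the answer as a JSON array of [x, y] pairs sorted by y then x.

T0:
  2·area = 12  (B↔C swapped to make it positive)
  edge (4, 6)→(7, 9): d=(3,3) right/bottom  bias=-1
  edge (7, 9)→(2, 8): d=(-5,-1) top-left  bias=+0
  edge (2, 8)→(4, 6): d=(2,-2) top-left  bias=+0
    (4,0)@(9, 1): e=[-30,42,0] → ·  [on edge]
    (0,1)@(1, 3): e=[0,24,-12] → ·  [on edge]
    (3,1)@(7, 3): e=[-18,30,0] → ·  [on edge]
    (1,2)@(3, 5): e=[0,16,-4] → ·  [on edge]
    (2,2)@(5, 5): e=[-6,18,0] → ·  [on edge]
    (1,3)@(3, 7): e=[6,6,0] → █  [on edge]
    (2,3)@(5, 7): e=[0,8,4] → ·  [on edge]
    (0,4)@(1, 9): e=[18,-6,0] → ·  [on edge]
    (1,4)@(3, 9): e=[12,-4,4] → ·
    (3,4)@(7, 9): e=[0,0,12] → ·  [on edge]
  covered (1 px):
    · · · · ·
    · · · · ·
    · · · · ·
    · █ · · ·
    · · · · ·
T1:
  2·area = 24  (B↔C swapped to make it positive)
  edge (2, 6)→(2, 2): d=(0,-4) top-left  bias=+0
  edge (2, 2)→(8, 6): d=(6,4) right/bottom  bias=-1
  edge (8, 6)→(2, 6): d=(-6,0) right/bottom  bias=-1
    (1,1)@(3, 3): e=[4,2,18] → █
    (2,1)@(5, 3): e=[12,-6,18] → ·
    (1,2)@(3, 5): e=[4,14,6] → █
    (2,2)@(5, 5): e=[12,6,6] → █
    (3,2)@(7, 5): e=[20,-2,6] → ·
    (1,3)@(3, 7): e=[4,26,-6] → ·
    (2,3)@(5, 7): e=[12,18,-6] → ·
  covered (3 px):
    · · · · ·
    · █ · · ·
    · █ █ · ·
    · · · · ·
    · · · · ·

Final: [[1,1],[1,2],[2,2]]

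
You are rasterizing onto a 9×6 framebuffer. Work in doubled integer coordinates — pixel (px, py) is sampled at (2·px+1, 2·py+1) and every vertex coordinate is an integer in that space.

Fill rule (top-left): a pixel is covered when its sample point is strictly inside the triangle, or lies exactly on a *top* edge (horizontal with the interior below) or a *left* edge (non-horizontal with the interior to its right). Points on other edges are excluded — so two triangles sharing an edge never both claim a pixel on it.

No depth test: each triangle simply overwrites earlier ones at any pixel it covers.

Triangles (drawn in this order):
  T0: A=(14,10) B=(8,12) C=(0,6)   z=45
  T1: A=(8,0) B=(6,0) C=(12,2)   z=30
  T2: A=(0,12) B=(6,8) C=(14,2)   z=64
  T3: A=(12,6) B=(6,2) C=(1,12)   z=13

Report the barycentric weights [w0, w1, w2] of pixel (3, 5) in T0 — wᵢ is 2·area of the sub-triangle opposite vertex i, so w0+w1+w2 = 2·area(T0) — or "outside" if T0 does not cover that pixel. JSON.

T0:
  2·area = 52
  edge (14, 10)→(8, 12): d=(-6,2) right/bottom  bias=-1
  edge (8, 12)→(0, 6): d=(-8,-6) top-left  bias=+0
  edge (0, 6)→(14, 10): d=(14,4) right/bottom  bias=-1
    (1,3)@(3, 7): e=[40,10,2] → █
    (2,3)@(5, 7): e=[36,22,-6] → ·
    (1,4)@(3, 9): e=[28,-6,30] → ·
    (2,4)@(5, 9): e=[24,6,22] → █
    (3,4)@(7, 9): e=[20,18,14] → █
    (4,4)@(9, 9): e=[16,30,6] → █
    (5,4)@(11, 9): e=[12,42,-2] → ·
    (8,4)@(17, 9): e=[0,78,-26] → ·  [on edge]
    (2,5)@(5, 11): e=[12,-10,50] → ·
    (3,5)@(7, 11): e=[8,2,42] → █
    (5,5)@(11, 11): e=[0,26,26] → ·  [on edge]
  covered (6 px):
    · · · · · · · · ·
    · · · · · · · · ·
    · · · · · · · · ·
    · █ · · · · · · ·
    · · █ █ █ · · · ·
    · · · █ █ · · · ·
T1:
  2·area = 4  (B↔C swapped to make it positive)
  edge (8, 0)→(12, 2): d=(4,2) right/bottom  bias=-1
  edge (12, 2)→(6, 0): d=(-6,-2) top-left  bias=+0
  edge (6, 0)→(8, 0): d=(2,0) top-left  bias=+0
    (4,0)@(9, 1): e=[2,0,2] → █  [on edge]
    (5,0)@(11, 1): e=[-2,4,2] → ·
    (4,1)@(9, 3): e=[10,-12,6] → ·
    (7,1)@(15, 3): e=[-2,0,6] → ·  [on edge]
  covered (1 px):
    · · · · █ · · · ·
    · · · · · · · · ·
    · · · · · · · · ·
    · · · · · · · · ·
    · · · · · · · · ·
    · · · · · · · · ·
T2:
  2·area = 4  (B↔C swapped to make it positive)
  edge (0, 12)→(14, 2): d=(14,-10) top-left  bias=+0
  edge (14, 2)→(6, 8): d=(-8,6) right/bottom  bias=-1
  edge (6, 8)→(0, 12): d=(-6,4) right/bottom  bias=-1
    (3,3)@(7, 7): e=[0,2,2] → █  [on edge]
    (4,3)@(9, 7): e=[20,-10,-6] → ·
    (3,4)@(7, 9): e=[28,-14,-10] → ·
  covered (1 px):
    · · · · · · · · ·
    · · · · · · · · ·
    · · · · · · · · ·
    · · · █ · · · · ·
    · · · · · · · · ·
    · · · · · · · · ·
T3:
  2·area = 80  (B↔C swapped to make it positive)
  edge (12, 6)→(1, 12): d=(-11,6) right/bottom  bias=-1
  edge (1, 12)→(6, 2): d=(5,-10) top-left  bias=+0
  edge (6, 2)→(12, 6): d=(6,4) right/bottom  bias=-1
    (3,1)@(7, 3): e=[63,15,2] → █
    (4,1)@(9, 3): e=[51,35,-6] → ·
    (2,2)@(5, 5): e=[53,5,22] → █
    (4,2)@(9, 5): e=[29,45,6] → █
    (5,2)@(11, 5): e=[17,65,-2] → ·
    (2,3)@(5, 7): e=[31,15,34] → █
    (5,3)@(11, 7): e=[-5,75,10] → ·
    (1,4)@(3, 9): e=[21,5,54] → █
    (3,4)@(7, 9): e=[-3,45,38] → ·
    (4,4)@(9, 9): e=[-15,65,30] → ·
    (1,5)@(3, 11): e=[-1,15,66] → ·
    (2,5)@(5, 11): e=[-13,35,58] → ·
  covered (9 px):
    · · · · · · · · ·
    · · · █ · · · · ·
    · · █ █ █ · · · ·
    · · █ █ █ · · · ·
    · █ █ · · · · · ·
    · · · · · · · · ·

Final: [2,42,8]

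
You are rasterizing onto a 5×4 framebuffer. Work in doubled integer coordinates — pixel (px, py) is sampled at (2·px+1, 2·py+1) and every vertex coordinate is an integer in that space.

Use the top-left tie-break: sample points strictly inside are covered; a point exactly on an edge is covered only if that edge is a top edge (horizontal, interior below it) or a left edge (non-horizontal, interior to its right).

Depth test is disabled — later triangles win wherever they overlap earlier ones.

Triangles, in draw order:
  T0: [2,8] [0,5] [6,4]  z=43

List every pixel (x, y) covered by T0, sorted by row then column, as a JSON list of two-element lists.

T0:
  2·area = 20
  edge (2, 8)→(0, 5): d=(-2,-3) top-left  bias=+0
  edge (0, 5)→(6, 4): d=(6,-1) top-left  bias=+0
  edge (6, 4)→(2, 8): d=(-4,4) right/bottom  bias=-1
    (4,0)@(9, 1): e=[35,-15,0] → ·  [on edge]
    (3,1)@(7, 3): e=[25,-5,0] → ·  [on edge]
    (0,2)@(1, 5): e=[3,1,16] → #
    (1,2)@(3, 5): e=[9,3,8] → #
    (2,2)@(5, 5): e=[15,5,0] → ·  [on edge]
    (0,3)@(1, 7): e=[-1,13,8] → ·
    (1,3)@(3, 7): e=[5,15,0] → ·  [on edge]
  covered (2 px):
    · · · · ·
    · · · · ·
    # # · · ·
    · · · · ·

Result: [[0,2],[1,2]]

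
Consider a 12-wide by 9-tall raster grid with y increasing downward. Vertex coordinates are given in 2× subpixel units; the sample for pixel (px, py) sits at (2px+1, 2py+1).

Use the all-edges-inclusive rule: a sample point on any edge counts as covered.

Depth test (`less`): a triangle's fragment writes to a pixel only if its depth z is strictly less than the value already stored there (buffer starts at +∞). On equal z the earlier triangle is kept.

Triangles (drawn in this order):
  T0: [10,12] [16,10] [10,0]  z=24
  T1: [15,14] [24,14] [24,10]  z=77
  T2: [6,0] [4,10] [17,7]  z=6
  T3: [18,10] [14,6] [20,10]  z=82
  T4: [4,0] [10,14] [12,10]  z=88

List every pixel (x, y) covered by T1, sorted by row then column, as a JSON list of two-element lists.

T0:
  2·area = 72  (B↔C swapped to make it positive)
  edge (10, 12)→(10, 0): d=(0,-12) inclusive
  edge (10, 0)→(16, 10): d=(6,10) inclusive
  edge (16, 10)→(10, 12): d=(-6,2) inclusive
    (5,1)@(11, 3): e=[12,8,52] → █
    (6,1)@(13, 3): e=[36,-12,48] → ·
    (5,2)@(11, 5): e=[12,20,40] → █
    (6,2)@(13, 5): e=[36,0,36] → █  [on edge]
    (7,2)@(15, 5): e=[60,-20,32] → ·
    (5,3)@(11, 7): e=[12,32,28] → █
    (7,3)@(15, 7): e=[60,-8,20] → ·
    (5,4)@(11, 9): e=[12,44,16] → █
    (7,4)@(15, 9): e=[60,4,8] → █
    (8,4)@(17, 9): e=[84,-16,4] → ·
    (9,4)@(19, 9): e=[108,-36,0] → ·  [on edge]
    (5,5)@(11, 11): e=[12,56,4] → █
    (6,5)@(13, 11): e=[36,36,0] → █  [on edge]
    (3,6)@(7, 13): e=[-36,108,0] → ·  [on edge]
    (0,7)@(1, 15): e=[-108,180,0] → ·  [on edge]
    (9,7)@(19, 15): e=[108,0,-36] → ·  [on edge]
  covered (10 px):
    · · · · · · · · · · · ·
    · · · · · █ · · · · · ·
    · · · · · █ █ · · · · ·
    · · · · · █ █ · · · · ·
    · · · · · █ █ █ · · · ·
    · · · · · █ █ · · · · ·
    · · · · · · · · · · · ·
    · · · · · · · · · · · ·
    · · · · · · · · · · · ·
T1:
  2·area = 36  (B↔C swapped to make it positive)
  edge (15, 14)→(24, 10): d=(9,-4) inclusive
  edge (24, 10)→(24, 14): d=(0,4) inclusive
  edge (24, 14)→(15, 14): d=(-9,0) inclusive
    (11,5)@(23, 11): e=[5,4,27] → █
    (9,6)@(19, 13): e=[7,20,9] → █
    (10,6)@(21, 13): e=[15,12,9] → █
    (9,7)@(19, 15): e=[25,20,-9] → ·
    (10,7)@(21, 15): e=[33,12,-9] → ·
    (11,7)@(23, 15): e=[41,4,-9] → ·
  covered (4 px):
    · · · · · · · · · · · ·
    · · · · · · · · · · · ·
    · · · · · · · · · · · ·
    · · · · · · · · · · · ·
    · · · · · · · · · · · ·
    · · · · · · · · · · · █
    · · · · · · · · · █ █ █
    · · · · · · · · · · · ·
    · · · · · · · · · · · ·
T2:
  2·area = 124  (B↔C swapped to make it positive)
  edge (6, 0)→(17, 7): d=(11,7) inclusive
  edge (17, 7)→(4, 10): d=(-13,3) inclusive
  edge (4, 10)→(6, 0): d=(2,-10) inclusive
    (3,0)@(7, 1): e=[4,108,12] → █
    (4,0)@(9, 1): e=[-10,102,32] → ·
    (3,1)@(7, 3): e=[26,82,16] → █
    (4,1)@(9, 3): e=[12,76,36] → █
    (5,1)@(11, 3): e=[-2,70,56] → ·
    (2,2)@(5, 5): e=[62,62,0] → █  [on edge]
    (5,2)@(11, 5): e=[20,44,60] → █
    (6,2)@(13, 5): e=[6,38,80] → █
    (7,2)@(15, 5): e=[-8,32,100] → ·
    (2,3)@(5, 7): e=[84,36,4] → █
    (7,3)@(15, 7): e=[14,6,104] → █
    (8,3)@(17, 7): e=[0,0,124] → █  [on edge]
    (1,7)@(3, 15): e=[186,-62,0] → ·  [on edge]
  covered (17 px):
    · · · █ · · · · · · · ·
    · · · █ █ · · · · · · ·
    · · █ █ █ █ █ · · · · ·
    · · █ █ █ █ █ █ █ · · ·
    · · █ █ · · · · · · · ·
    · · · · · · · · · · · ·
    · · · · · · · · · · · ·
    · · · · · · · · · · · ·
    · · · · · · · · · · · ·
T3:
  2·area = 8
  edge (18, 10)→(14, 6): d=(-4,-4) inclusive
  edge (14, 6)→(20, 10): d=(6,4) inclusive
  edge (20, 10)→(18, 10): d=(-2,0) inclusive
    (4,0)@(9, 1): e=[0,-10,18] → ·  [on edge]
    (5,1)@(11, 3): e=[0,-6,14] → ·  [on edge]
    (6,2)@(13, 5): e=[0,-2,10] → ·  [on edge]
    (7,3)@(15, 7): e=[0,2,6] → █  [on edge]
    (8,3)@(17, 7): e=[8,-6,6] → ·
    (7,4)@(15, 9): e=[-8,14,2] → ·
    (8,4)@(17, 9): e=[0,6,2] → █  [on edge]
    (9,4)@(19, 9): e=[8,-2,2] → ·
    (8,5)@(17, 11): e=[-8,18,-2] → ·
    (9,5)@(19, 11): e=[0,10,-2] → ·  [on edge]
    (10,6)@(21, 13): e=[0,14,-6] → ·  [on edge]
    (11,7)@(23, 15): e=[0,18,-10] → ·  [on edge]
  covered (2 px):
    · · · · · · · · · · · ·
    · · · · · · · · · · · ·
    · · · · · · · · · · · ·
    · · · · · · · █ · · · ·
    · · · · · · · · █ · · ·
    · · · · · · · · · · · ·
    · · · · · · · · · · · ·
    · · · · · · · · · · · ·
    · · · · · · · · · · · ·
T4:
  2·area = 52  (B↔C swapped to make it positive)
  edge (4, 0)→(12, 10): d=(8,10) inclusive
  edge (12, 10)→(10, 14): d=(-2,4) inclusive
  edge (10, 14)→(4, 0): d=(-6,-14) inclusive
    (3,2)@(7, 5): e=[10,30,12] → █
    (4,2)@(9, 5): e=[-10,22,40] → ·
    (3,3)@(7, 7): e=[26,26,0] → █  [on edge]
    (4,3)@(9, 7): e=[6,18,28] → █
    (5,3)@(11, 7): e=[-14,10,56] → ·
    (3,4)@(7, 9): e=[42,22,-12] → ·
    (4,4)@(9, 9): e=[22,14,16] → █
    (5,4)@(11, 9): e=[2,6,44] → █
    (6,4)@(13, 9): e=[-18,-2,72] → ·
    (4,5)@(9, 11): e=[38,10,4] → █
    (6,5)@(13, 11): e=[-2,-6,60] → ·
    (4,6)@(9, 13): e=[54,6,-8] → ·
  covered (7 px):
    · · · · · · · · · · · ·
    · · · · · · · · · · · ·
    · · · █ · · · · · · · ·
    · · · █ █ · · · · · · ·
    · · · · █ █ · · · · · ·
    · · · · █ █ · · · · · ·
    · · · · · · · · · · · ·
    · · · · · · · · · · · ·
    · · · · · · · · · · · ·

Result: [[11,5],[9,6],[10,6],[11,6]]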